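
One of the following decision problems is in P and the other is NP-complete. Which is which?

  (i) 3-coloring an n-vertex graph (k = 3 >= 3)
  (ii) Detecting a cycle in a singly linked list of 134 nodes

(i) is NP-complete: graph k-coloring for k>=3 is NP-complete by reduction from 3-SAT.
(ii) is P: Floyd's tortoise-and-hare runs in O(n) time, O(1) space.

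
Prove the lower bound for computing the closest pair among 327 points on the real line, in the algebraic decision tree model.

Reduction from element distinctness: given 327 reals, the closest-pair distance is 0 iff two are equal. Element distinctness has an Omega(n log n) lower bound in the algebraic decision tree model (Ben-Or). Therefore closest pair on a line also requires Omega(n log n). Sorting then a linear scan achieves this.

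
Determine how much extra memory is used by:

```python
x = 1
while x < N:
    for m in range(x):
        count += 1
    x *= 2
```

Space complexity: O(1).
Only a constant amount of auxiliary storage is used; nothing grows with n.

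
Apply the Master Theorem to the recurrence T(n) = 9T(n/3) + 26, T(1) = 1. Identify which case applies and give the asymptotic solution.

a=9, b=3, f(n)=26.
log_3(9) = 2 > 0.
Since f(n) = O(n^0) is polynomially smaller than n^2, Case 1 applies.
T(n) = Theta(n^2).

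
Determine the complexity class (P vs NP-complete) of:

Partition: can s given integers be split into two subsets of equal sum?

This problem is NP-complete: Subset Sum reduces to it (one of Karp's 21 NP-complete problems).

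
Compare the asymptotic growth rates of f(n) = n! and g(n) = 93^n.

f(n) = n! grows faster: n!/93^n -> infinity by Stirling.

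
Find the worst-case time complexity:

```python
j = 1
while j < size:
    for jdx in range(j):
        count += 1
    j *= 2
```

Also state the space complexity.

Time complexity: O(n).
Space complexity: O(1).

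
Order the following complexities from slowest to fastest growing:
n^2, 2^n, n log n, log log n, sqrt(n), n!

Ordered by growth rate: log log n < sqrt(n) < n log n < n^2 < 2^n < n!.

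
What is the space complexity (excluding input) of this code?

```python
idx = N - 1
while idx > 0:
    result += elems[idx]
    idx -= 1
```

Space complexity: O(1).
Only a constant amount of auxiliary storage is used; nothing grows with n.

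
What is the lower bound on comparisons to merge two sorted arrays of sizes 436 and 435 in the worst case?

Adversary: with |436 - 435| <= 1 the inputs can be fully interleaved so that every adjacent pair in the merged output comes from different arrays. Then each of the 870 adjacent pairs must be directly compared, or the algorithm cannot determine their relative order. Standard merge meets this bound.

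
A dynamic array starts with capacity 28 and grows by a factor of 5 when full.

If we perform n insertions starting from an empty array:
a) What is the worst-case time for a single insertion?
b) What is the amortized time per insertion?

(a) Worst-case single insertion: O(n) -- when the array is full at capacity c, the resize copies all c elements, and c can be Theta(n).
(b) Resizes happen at sizes 28, 140, 700, ... Total copy cost for n insertions: 28 + 140 + ... = O(n) (geometric series with ratio 1/5). Amortized cost per insertion: O(n)/n = O(1).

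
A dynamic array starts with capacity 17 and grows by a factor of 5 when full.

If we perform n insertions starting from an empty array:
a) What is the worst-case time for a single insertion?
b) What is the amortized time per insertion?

(a) Worst-case single insertion: O(n) -- when the array is full at capacity c, the resize copies all c elements, and c can be Theta(n).
(b) Resizes happen at sizes 17, 85, 425, ... Total copy cost for n insertions: 17 + 85 + ... = O(n) (geometric series with ratio 1/5). Amortized cost per insertion: O(n)/n = O(1).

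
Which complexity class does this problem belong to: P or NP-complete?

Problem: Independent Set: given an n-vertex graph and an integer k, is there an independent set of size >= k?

This problem is NP-complete: complement of Clique (with k part of the input).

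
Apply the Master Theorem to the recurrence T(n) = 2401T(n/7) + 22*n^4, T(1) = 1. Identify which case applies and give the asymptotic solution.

a=2401, b=7, f(n)=22*n^4.
log_7(2401) = 4, so n^(log_b(a)) = n^4.
f(n) = Theta(n^4), so Case 2 applies.
T(n) = Theta(n^4 log n).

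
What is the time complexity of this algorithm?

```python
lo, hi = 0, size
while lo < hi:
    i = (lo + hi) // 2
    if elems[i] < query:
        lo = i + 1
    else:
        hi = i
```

Time complexity: O(log n).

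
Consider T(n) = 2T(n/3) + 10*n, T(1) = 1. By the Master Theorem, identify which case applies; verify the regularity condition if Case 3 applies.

a=2, b=3, f(n)=10*n.
log_3(2) = 0.6309 < 1.
f(n) = Omega(n^(0.6309+epsilon)) for some epsilon > 0, so Case 3 is the candidate.
Regularity: a*f(n/b) = 2*10*(n/3)^1 = (2/3)*10*n^1 <= c*f(n) with c = 2/3 < 1. Satisfied.
Case 3: T(n) = Theta(n).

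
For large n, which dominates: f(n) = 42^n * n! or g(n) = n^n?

f(n) = 42^n * n! grows faster: by Stirling n! ~ sqrt(2 pi n)(n/e)^n, so 42^n n! / n^n ~ (42/e)^n sqrt(2 pi n) -> infinity since 42/e > 1.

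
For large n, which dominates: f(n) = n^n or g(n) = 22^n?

f(n) = n^n grows faster: n^n / 22^n = (n/22)^n -> infinity once n > 22.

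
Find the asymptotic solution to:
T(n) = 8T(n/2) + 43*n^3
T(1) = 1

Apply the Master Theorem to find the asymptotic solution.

a=8, b=2, f(n)=43*n^3. log_2(8) = 3. Case 2: T(n) = O(n^3 log n).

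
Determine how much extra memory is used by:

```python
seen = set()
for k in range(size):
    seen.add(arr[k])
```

Space complexity: O(n).
Auxiliary storage grows linearly with the input size n in the worst case.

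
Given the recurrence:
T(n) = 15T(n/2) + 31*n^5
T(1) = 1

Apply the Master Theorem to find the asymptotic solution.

a=15, b=2, f(n)=31*n^5. log_2(15) = 3.907 < 5. Case 3: T(n) = O(n^5).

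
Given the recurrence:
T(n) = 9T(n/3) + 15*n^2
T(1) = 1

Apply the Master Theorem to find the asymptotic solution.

a=9, b=3, f(n)=15*n^2. log_3(9) = 2. Case 2: T(n) = O(n^2 log n).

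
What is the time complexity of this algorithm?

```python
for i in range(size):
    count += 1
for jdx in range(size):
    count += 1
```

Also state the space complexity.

Time complexity: O(n).
Space complexity: O(1).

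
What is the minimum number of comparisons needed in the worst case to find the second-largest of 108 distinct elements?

Lower bound: finding the max needs 108-1 comparisons. By the adversary weight-doubling argument, the max must personally win >= ceil(log_2(108)) = 7 comparisons; the 2nd-largest is among those 7 losers, needing 7-1 more comparisons. Total >= 108-1 + 7-1 = 113. A balanced knockout tournament achieves this.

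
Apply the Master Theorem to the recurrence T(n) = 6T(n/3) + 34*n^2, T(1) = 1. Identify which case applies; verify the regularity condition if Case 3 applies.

a=6, b=3, f(n)=34*n^2.
log_3(6) = 1.631 < 2.
f(n) = Omega(n^(1.631+epsilon)) for some epsilon > 0, so Case 3 is the candidate.
Regularity: a*f(n/b) = 6*34*(n/3)^2 = (6/9)*34*n^2 <= c*f(n) with c = 6/9 < 1. Satisfied.
Case 3: T(n) = Theta(n^2).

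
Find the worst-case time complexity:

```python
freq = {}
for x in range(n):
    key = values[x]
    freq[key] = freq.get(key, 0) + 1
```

Time complexity: O(n).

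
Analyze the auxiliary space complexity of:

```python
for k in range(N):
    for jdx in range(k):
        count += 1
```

Space complexity: O(1).
Only a constant amount of auxiliary storage is used; nothing grows with n.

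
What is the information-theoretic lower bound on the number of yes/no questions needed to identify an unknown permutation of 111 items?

There are 111! = 1762952551090244663872161047107075788761409536026565516041574063347346955087248316436555574598462315773196047662837978913145847497199871623320096254145331200000000000000000000000000 permutations. Each yes/no question gives at most 1 bit, so at least ceil(log_2(1762952551090244663872161047107075788761409536026565516041574063347346955087248316436555574598462315773196047662837978913145847497199871623320096254145331200000000000000000000000000)) = 599 questions are needed.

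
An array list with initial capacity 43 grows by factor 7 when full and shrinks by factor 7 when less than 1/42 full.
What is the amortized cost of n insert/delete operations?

Using potential function Phi = |7*size - capacity|. Resizing costs are offset by potential release. Amortized O(1) per operation.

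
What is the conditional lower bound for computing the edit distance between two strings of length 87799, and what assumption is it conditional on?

Under SETH (the Strong Exponential Time Hypothesis), edit distance on length-87799 strings cannot be computed in O(n^(2-epsilon)) time for any epsilon > 0 (Backurs-Indyk). The reduction is from CNF-SAT via the orthogonal vectors problem.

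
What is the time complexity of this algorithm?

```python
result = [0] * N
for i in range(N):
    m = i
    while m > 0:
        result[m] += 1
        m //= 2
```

Time complexity: O(n log n).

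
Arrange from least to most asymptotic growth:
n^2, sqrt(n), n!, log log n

Ordered by growth rate: log log n < sqrt(n) < n^2 < n!.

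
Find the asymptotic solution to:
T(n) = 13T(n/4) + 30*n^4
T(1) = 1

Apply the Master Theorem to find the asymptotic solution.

a=13, b=4, f(n)=30*n^4. log_4(13) = 1.85 < 4. Case 3: T(n) = O(n^4).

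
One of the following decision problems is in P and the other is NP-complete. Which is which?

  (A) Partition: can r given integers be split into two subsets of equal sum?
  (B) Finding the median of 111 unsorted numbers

(A) is NP-complete: Subset Sum reduces to it (one of Karp's 21 NP-complete problems).
(B) is P: linear-time selection (median-of-medians) runs in O(n).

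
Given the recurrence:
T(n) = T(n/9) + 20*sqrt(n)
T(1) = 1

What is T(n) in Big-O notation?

Each level contributes sqrt(n/9^k). Geometric series with ratio 1/sqrt(9) < 1 sums to O(sqrt(n)).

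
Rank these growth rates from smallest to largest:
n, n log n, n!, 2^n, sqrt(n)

Ordered by growth rate: sqrt(n) < n < n log n < 2^n < n!.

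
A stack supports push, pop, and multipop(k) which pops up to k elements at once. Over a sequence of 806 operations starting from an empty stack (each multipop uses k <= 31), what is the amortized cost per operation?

Each element is pushed exactly once and popped at most once (whether by pop or as part of a multipop). So the total number of individual pops over the whole sequence is at most the number of pushes, which is at most 806. Total work <= 2 * 806, hence O(1) amortized per operation.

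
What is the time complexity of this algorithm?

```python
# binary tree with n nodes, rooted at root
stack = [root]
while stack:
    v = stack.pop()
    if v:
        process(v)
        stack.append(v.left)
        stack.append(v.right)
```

Time complexity: O(n).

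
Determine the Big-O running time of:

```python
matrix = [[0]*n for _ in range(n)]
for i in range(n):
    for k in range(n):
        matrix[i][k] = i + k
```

Time complexity: O(n^2).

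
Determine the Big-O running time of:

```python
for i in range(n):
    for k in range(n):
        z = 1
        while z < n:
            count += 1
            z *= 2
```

Time complexity: O(n^2 log n).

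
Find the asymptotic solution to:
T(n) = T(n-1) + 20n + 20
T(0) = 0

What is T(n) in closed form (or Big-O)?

Dominant term in sum is 20*sum(i, i=1..n) = 20*n*(n+1)/2 = O(n^2).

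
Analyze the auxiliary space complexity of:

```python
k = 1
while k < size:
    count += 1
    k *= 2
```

Space complexity: O(1).
Only a constant amount of auxiliary storage is used; nothing grows with n.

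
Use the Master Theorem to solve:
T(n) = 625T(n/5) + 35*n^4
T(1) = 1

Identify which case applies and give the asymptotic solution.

a=625, b=5, f(n)=35*n^4.
log_5(625) = 4, so n^(log_b(a)) = n^4.
f(n) = Theta(n^4), so Case 2 applies.
T(n) = Theta(n^4 log n).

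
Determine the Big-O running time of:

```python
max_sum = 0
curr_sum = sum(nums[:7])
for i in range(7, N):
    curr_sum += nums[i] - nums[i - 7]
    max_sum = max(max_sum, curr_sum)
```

Time complexity: O(n).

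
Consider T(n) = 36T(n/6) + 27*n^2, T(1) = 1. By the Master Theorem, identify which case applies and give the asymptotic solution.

a=36, b=6, f(n)=27*n^2.
log_6(36) = 2, so n^(log_b(a)) = n^2.
f(n) = Theta(n^2), so Case 2 applies.
T(n) = Theta(n^2 log n).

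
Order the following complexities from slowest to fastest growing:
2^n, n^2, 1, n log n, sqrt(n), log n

Ordered by growth rate: 1 < log n < sqrt(n) < n log n < n^2 < 2^n.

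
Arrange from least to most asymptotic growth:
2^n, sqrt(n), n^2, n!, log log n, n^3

Ordered by growth rate: log log n < sqrt(n) < n^2 < n^3 < 2^n < n!.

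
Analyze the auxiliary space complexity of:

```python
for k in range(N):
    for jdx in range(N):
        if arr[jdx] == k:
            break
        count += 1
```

Space complexity: O(1).
Only a constant amount of auxiliary storage is used; nothing grows with n.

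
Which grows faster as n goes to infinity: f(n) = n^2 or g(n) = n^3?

g(n) = n^3 grows faster: n^3/n^2 = n^1 -> infinity.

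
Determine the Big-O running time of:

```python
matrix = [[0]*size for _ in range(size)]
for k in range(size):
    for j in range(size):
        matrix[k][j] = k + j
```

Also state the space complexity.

Time complexity: O(n^2).
Space complexity: O(n^2).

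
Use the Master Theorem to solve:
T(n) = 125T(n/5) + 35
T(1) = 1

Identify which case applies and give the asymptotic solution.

a=125, b=5, f(n)=35.
log_5(125) = 3 > 0.
Since f(n) = O(n^0) is polynomially smaller than n^3, Case 1 applies.
T(n) = Theta(n^3).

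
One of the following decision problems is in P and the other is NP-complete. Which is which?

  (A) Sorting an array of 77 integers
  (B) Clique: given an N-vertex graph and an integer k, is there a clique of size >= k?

(A) is P: merge sort runs in O(n log n).
(B) is NP-complete: complement of Independent Set / Vertex Cover (with k part of the input).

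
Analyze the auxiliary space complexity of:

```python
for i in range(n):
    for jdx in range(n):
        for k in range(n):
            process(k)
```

Space complexity: O(1).
Only a constant amount of auxiliary storage is used; nothing grows with n.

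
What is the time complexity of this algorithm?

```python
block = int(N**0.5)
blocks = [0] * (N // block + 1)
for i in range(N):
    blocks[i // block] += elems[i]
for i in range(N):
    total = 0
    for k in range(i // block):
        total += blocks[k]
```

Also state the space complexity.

Time complexity: O(n * sqrt(n)).
Space complexity: O(sqrt(n)).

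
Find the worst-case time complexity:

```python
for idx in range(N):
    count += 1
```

Time complexity: O(n).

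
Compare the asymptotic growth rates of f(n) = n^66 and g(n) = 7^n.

g(n) = 7^n grows faster: any exponential with base > 1 dominates every polynomial.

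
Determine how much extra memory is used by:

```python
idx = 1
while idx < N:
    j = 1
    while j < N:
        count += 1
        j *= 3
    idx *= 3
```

Space complexity: O(1).
Only a constant amount of auxiliary storage is used; nothing grows with n.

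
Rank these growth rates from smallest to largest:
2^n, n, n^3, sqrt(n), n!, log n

Ordered by growth rate: log n < sqrt(n) < n < n^3 < 2^n < n!.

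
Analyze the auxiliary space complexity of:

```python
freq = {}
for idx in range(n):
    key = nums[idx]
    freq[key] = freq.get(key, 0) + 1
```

Space complexity: O(n).
Auxiliary storage grows linearly with the input size n in the worst case.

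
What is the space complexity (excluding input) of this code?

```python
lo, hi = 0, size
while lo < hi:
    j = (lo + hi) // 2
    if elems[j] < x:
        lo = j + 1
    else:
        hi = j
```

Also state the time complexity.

Space complexity: O(1).
Only a constant amount of auxiliary storage is used; nothing grows with n.
Time complexity: O(log n).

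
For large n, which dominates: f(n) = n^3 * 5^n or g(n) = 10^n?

g(n) = 10^n grows faster: 10^n / (n^3 5^n) = (10/5)^n / n^3 -> infinity since 10/5 > 1.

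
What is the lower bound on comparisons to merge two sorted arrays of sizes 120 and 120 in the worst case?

Adversary: with |120 - 120| <= 1 the inputs can be fully interleaved so that every adjacent pair in the merged output comes from different arrays. Then each of the 239 adjacent pairs must be directly compared, or the algorithm cannot determine their relative order. Standard merge meets this bound.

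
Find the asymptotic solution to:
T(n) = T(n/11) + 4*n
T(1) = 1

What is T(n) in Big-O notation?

Geometric series: 4*n*(1 + 1/11 + 1/11^2 + ...) = O(n). T(n) = O(n).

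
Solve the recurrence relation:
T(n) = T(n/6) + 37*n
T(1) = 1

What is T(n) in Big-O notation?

Geometric series: 37*n*(1 + 1/6 + 1/6^2 + ...) = O(n). T(n) = O(n).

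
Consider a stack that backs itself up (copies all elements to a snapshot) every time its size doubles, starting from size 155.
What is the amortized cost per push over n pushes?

Backups occur at sizes 155, 310, 620, ..., copying 155 + 310 + 620 + ... <= 2n elements total (geometric series). Spread over n pushes, the amortized backup cost is O(1) per push.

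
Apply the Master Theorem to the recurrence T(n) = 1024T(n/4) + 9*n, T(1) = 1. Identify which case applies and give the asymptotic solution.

a=1024, b=4, f(n)=9*n.
log_4(1024) = 5 > 1.
Since f(n) = O(n^1) is polynomially smaller than n^5, Case 1 applies.
T(n) = Theta(n^5).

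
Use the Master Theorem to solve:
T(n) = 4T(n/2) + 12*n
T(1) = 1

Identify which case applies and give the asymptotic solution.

a=4, b=2, f(n)=12*n.
log_2(4) = 2 > 1.
Since f(n) = O(n^1) is polynomially smaller than n^2, Case 1 applies.
T(n) = Theta(n^2).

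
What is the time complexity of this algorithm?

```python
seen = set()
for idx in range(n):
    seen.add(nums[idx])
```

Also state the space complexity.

Time complexity: O(n).
Space complexity: O(n).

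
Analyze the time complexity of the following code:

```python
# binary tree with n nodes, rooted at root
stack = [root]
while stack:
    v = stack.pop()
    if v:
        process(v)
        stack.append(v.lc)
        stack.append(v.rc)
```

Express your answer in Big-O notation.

Time complexity: O(n).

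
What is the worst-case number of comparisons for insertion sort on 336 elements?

Insertion sort on reverse-sorted input: 1 + 2 + ... + (336-1) = 56280 comparisons.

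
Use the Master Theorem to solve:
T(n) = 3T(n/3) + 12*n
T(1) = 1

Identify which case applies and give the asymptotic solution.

a=3, b=3, f(n)=12*n.
log_3(3) = 1, so n^(log_b(a)) = n.
f(n) = Theta(n), so Case 2 applies.
T(n) = Theta(n log n).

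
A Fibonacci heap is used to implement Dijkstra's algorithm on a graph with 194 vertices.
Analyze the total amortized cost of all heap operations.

Dijkstra performs 194 insert, 194 extract-min, and at most E decrease-key operations. With Fibonacci heap: insert O(1) amortized, extract-min O(log n) amortized, decrease-key O(1) amortized. Total with n = 194: O(n * 1 + n * log n + E * 1) = O(n log n + E).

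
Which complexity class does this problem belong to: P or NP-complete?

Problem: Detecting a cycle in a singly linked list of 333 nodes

This problem is in P: Floyd's tortoise-and-hare runs in O(n) time, O(1) space.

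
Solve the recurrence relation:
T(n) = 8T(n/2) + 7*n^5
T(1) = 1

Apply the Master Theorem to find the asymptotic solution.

a=8, b=2, f(n)=7*n^5. log_2(8) = 3 < 5. Case 3: T(n) = O(n^5).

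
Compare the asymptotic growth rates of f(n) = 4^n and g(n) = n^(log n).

f(n) = 4^n grows faster: take logs: log(n^(log n)) = (log n)^2, log(4^n) = n log 4; n dominates (log n)^2.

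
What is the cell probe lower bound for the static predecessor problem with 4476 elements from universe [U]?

The Patrascu-Thorup lower bound shows any data structure on n = 4476 elements using O(n * polylog(n)) space requires Omega(log log U) query time. van Emde Boas trees achieve O(log log U) with O(U) space.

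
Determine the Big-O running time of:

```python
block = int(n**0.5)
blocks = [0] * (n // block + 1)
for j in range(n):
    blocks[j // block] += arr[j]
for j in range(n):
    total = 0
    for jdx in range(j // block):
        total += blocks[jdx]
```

Time complexity: O(n * sqrt(n)).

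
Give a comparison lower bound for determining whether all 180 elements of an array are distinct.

In the algebraic decision-tree model, the YES region for element distinctness on 180 elements has 180! connected components (one per ordering). Ben-Or's theorem then gives a lower bound of Omega(log(n!)) = Omega(n log n).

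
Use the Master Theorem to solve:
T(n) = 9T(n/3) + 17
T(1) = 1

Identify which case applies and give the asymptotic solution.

a=9, b=3, f(n)=17.
log_3(9) = 2 > 0.
Since f(n) = O(n^0) is polynomially smaller than n^2, Case 1 applies.
T(n) = Theta(n^2).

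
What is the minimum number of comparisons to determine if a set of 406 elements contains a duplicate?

Determining if 406 elements are all distinct requires Omega(n log n) comparisons in the comparison model. This follows from the element distinctness lower bound.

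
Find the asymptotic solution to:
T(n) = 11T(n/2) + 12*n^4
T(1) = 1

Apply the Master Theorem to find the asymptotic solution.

a=11, b=2, f(n)=12*n^4. log_2(11) = 3.459 < 4. Case 3: T(n) = O(n^4).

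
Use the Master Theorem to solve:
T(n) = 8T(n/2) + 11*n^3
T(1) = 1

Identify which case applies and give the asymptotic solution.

a=8, b=2, f(n)=11*n^3.
log_2(8) = 3, so n^(log_b(a)) = n^3.
f(n) = Theta(n^3), so Case 2 applies.
T(n) = Theta(n^3 log n).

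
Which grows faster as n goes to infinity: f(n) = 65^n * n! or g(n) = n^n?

f(n) = 65^n * n! grows faster: by Stirling n! ~ sqrt(2 pi n)(n/e)^n, so 65^n n! / n^n ~ (65/e)^n sqrt(2 pi n) -> infinity since 65/e > 1.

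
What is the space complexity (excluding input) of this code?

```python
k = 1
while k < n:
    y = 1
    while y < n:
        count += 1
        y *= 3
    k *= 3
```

Space complexity: O(1).
Only a constant amount of auxiliary storage is used; nothing grows with n.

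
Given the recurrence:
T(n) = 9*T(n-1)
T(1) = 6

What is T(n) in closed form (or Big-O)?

Each step multiplies by 9. T(n) = T(1)*9^(n-1) = 6*9^(n-1).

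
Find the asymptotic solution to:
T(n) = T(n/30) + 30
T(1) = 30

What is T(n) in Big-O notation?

Each step divides n by 30 and adds 30. After log_30(n) steps, T(n) = O(log n).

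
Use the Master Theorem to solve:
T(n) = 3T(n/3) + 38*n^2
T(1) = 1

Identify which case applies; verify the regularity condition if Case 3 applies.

a=3, b=3, f(n)=38*n^2.
log_3(3) = 1 < 2.
f(n) = Omega(n^(1+epsilon)) for some epsilon > 0, so Case 3 is the candidate.
Regularity: a*f(n/b) = 3*38*(n/3)^2 = (3/9)*38*n^2 <= c*f(n) with c = 3/9 < 1. Satisfied.
Case 3: T(n) = Theta(n^2).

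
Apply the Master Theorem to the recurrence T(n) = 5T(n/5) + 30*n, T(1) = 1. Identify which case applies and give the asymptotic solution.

a=5, b=5, f(n)=30*n.
log_5(5) = 1, so n^(log_b(a)) = n.
f(n) = Theta(n), so Case 2 applies.
T(n) = Theta(n log n).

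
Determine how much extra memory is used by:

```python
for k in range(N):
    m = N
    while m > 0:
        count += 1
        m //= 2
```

Space complexity: O(1).
Only a constant amount of auxiliary storage is used; nothing grows with n.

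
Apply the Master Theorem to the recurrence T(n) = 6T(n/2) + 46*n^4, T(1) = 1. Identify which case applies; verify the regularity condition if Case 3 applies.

a=6, b=2, f(n)=46*n^4.
log_2(6) = 2.585 < 4.
f(n) = Omega(n^(2.585+epsilon)) for some epsilon > 0, so Case 3 is the candidate.
Regularity: a*f(n/b) = 6*46*(n/2)^4 = (6/16)*46*n^4 <= c*f(n) with c = 6/16 < 1. Satisfied.
Case 3: T(n) = Theta(n^4).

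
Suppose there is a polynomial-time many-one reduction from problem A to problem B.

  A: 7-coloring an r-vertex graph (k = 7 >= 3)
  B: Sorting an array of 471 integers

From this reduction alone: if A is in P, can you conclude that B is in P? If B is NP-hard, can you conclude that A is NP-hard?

A poly-time reduction A <=_p B transfers tractability DOWN (B easy => A easy) and hardness UP (A hard => B hard), not the reverse.
From A in P, the reduction alone does NOT give B in P: any problem in P trivially reduces to SAT, yet SAT is not known to be in P.
From B NP-hard, the reduction alone does NOT give A NP-hard: again, easy problems reduce to hard ones.
(Here in fact A is NP-complete and B is in P, so no such reduction is known -- its existence would imply P = NP; the analysis concerns only what the assumed reduction would or would not let you conclude.)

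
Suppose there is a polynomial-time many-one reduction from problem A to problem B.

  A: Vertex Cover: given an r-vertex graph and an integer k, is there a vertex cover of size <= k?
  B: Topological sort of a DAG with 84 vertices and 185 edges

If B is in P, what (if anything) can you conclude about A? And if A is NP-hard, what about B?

A poly-time reduction A <=_p B means any A-instance can be transformed to a B-instance in poly time.
If B is in P: compose the reduction with B's poly-time algorithm to solve A in poly time, so A is in P.
If A is NP-hard: every NP problem reduces to A, which reduces to B; composing reductions, every NP problem reduces to B, so B is NP-hard.
(Here in fact A is NP-complete and B is in P, so no such reduction is known -- its existence would imply P = NP; the analysis concerns only what the assumed reduction would or would not let you conclude.)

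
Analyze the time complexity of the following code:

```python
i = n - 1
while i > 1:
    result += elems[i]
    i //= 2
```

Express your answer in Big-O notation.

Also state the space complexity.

Time complexity: O(log n).
Space complexity: O(1).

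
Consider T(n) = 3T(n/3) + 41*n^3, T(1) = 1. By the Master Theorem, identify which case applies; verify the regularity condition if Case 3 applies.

a=3, b=3, f(n)=41*n^3.
log_3(3) = 1 < 3.
f(n) = Omega(n^(1+epsilon)) for some epsilon > 0, so Case 3 is the candidate.
Regularity: a*f(n/b) = 3*41*(n/3)^3 = (3/27)*41*n^3 <= c*f(n) with c = 3/27 < 1. Satisfied.
Case 3: T(n) = Theta(n^3).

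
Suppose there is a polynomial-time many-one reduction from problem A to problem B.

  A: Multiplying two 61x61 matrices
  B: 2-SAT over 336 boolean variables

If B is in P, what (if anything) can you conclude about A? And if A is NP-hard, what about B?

A poly-time reduction A <=_p B means any A-instance can be transformed to a B-instance in poly time.
If B is in P: compose the reduction with B's poly-time algorithm to solve A in poly time, so A is in P.
If A is NP-hard: every NP problem reduces to A, which reduces to B; composing reductions, every NP problem reduces to B, so B is NP-hard.
(Here in fact A is P and B is P.)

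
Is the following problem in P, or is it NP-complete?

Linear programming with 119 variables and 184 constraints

This problem is in P: the ellipsoid and interior-point methods run in polynomial time.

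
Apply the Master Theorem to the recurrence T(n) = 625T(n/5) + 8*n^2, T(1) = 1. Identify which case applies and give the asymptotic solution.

a=625, b=5, f(n)=8*n^2.
log_5(625) = 4 > 2.
Since f(n) = O(n^2) is polynomially smaller than n^4, Case 1 applies.
T(n) = Theta(n^4).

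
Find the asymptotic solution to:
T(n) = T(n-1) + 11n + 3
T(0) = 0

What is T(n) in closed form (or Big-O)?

Dominant term in sum is 11*sum(i, i=1..n) = 11*n*(n+1)/2 = O(n^2).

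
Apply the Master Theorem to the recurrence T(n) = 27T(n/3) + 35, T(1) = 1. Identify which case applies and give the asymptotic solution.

a=27, b=3, f(n)=35.
log_3(27) = 3 > 0.
Since f(n) = O(n^0) is polynomially smaller than n^3, Case 1 applies.
T(n) = Theta(n^3).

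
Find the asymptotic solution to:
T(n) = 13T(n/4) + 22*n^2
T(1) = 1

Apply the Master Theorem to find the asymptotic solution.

a=13, b=4, f(n)=22*n^2. log_4(13) = 1.85 < 2. Case 3: T(n) = O(n^2).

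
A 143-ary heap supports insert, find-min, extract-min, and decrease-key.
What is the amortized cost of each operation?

The 143-ary heap has height O(log_143 n). Insert sifts up: O(log_143 n). Find-min reads the root: O(1). Extract-min sifts down comparing 143 children per level: O(143 * log_143 n). Decrease-key sifts up: O(log_143 n).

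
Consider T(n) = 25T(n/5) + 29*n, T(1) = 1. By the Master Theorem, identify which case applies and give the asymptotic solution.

a=25, b=5, f(n)=29*n.
log_5(25) = 2 > 1.
Since f(n) = O(n^1) is polynomially smaller than n^2, Case 1 applies.
T(n) = Theta(n^2).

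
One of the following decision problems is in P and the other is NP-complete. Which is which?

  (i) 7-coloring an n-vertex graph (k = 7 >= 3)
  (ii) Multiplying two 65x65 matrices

(i) is NP-complete: graph k-coloring for k>=3 is NP-complete by reduction from 3-SAT.
(ii) is P: the schoolbook algorithm runs in O(n^3).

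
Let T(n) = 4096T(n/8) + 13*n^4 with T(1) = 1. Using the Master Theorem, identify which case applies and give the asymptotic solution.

a=4096, b=8, f(n)=13*n^4.
log_8(4096) = 4, so n^(log_b(a)) = n^4.
f(n) = Theta(n^4), so Case 2 applies.
T(n) = Theta(n^4 log n).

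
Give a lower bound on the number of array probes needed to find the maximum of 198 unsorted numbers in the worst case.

Adversary: any unprobed cell could hold a value larger than everything seen so far. If fewer than 198 cells are probed, the adversary places the max in an unprobed cell. So all 198 cells must be examined; together with 198-1 comparisons this is tight.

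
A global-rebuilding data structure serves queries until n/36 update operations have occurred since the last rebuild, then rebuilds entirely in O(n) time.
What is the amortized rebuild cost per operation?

The O(n) rebuild is triggered by n/36 operations, so each contributes O(n)/(n/36) = O(36) = O(1) to the rebuild cost.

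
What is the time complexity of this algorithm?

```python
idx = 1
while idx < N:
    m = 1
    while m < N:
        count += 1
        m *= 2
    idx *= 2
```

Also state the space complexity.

Time complexity: O(log^2 n).
Space complexity: O(1).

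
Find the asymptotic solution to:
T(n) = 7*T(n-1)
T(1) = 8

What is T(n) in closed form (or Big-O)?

Each step multiplies by 7. T(n) = T(1)*7^(n-1) = 8*7^(n-1).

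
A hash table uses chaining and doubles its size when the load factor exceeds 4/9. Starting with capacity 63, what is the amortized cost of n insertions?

Rehashing occurs when load exceeds 4/9. Total rehash cost is geometric series summing to O(n). Each insertion itself is O(1). Amortized: O(1).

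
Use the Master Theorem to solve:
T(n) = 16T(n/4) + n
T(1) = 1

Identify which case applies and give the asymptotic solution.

a=16, b=4, f(n)=n.
log_4(16) = 2 > 1.
Since f(n) = O(n^1) is polynomially smaller than n^2, Case 1 applies.
T(n) = Theta(n^2).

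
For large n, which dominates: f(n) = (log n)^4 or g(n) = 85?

f(n) = (log n)^4 grows faster: any unbounded function dominates a constant.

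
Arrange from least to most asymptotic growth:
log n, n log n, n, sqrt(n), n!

Ordered by growth rate: log n < sqrt(n) < n < n log n < n!.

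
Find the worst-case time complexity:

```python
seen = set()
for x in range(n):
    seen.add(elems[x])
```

Time complexity: O(n).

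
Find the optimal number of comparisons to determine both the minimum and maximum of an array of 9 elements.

Naive approach: 16 comparisons (8 for max + 8 for min).
Optimal: Compare elements in pairs first (floor(n/2) = 4 comparisons), then find max among winners and min among losers (4 comparisons each).
Total: ceil(3n/2) - 2 = 12 comparisons. An adversary argument shows this is also a lower bound.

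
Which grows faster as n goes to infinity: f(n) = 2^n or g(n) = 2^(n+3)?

f(n) = 2^n and g(n) = 2^(n+3) are Theta of each other: 2^(n+3) = 2^3 * 2^n = Theta(2^n).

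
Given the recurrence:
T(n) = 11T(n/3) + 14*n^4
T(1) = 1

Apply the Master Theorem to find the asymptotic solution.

a=11, b=3, f(n)=14*n^4. log_3(11) = 2.183 < 4. Case 3: T(n) = O(n^4).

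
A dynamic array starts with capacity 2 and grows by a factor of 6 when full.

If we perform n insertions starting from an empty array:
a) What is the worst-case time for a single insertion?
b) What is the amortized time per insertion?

(a) Worst-case single insertion: O(n) -- when the array is full at capacity c, the resize copies all c elements, and c can be Theta(n).
(b) Resizes happen at sizes 2, 12, 72, ... Total copy cost for n insertions: 2 + 12 + ... = O(n) (geometric series with ratio 1/6). Amortized cost per insertion: O(n)/n = O(1).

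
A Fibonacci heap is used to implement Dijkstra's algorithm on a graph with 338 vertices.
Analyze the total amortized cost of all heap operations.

Dijkstra performs 338 insert, 338 extract-min, and at most E decrease-key operations. With Fibonacci heap: insert O(1) amortized, extract-min O(log n) amortized, decrease-key O(1) amortized. Total with n = 338: O(n * 1 + n * log n + E * 1) = O(n log n + E).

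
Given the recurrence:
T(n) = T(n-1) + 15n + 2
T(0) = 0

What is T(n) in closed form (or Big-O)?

Dominant term in sum is 15*sum(i, i=1..n) = 15*n*(n+1)/2 = O(n^2).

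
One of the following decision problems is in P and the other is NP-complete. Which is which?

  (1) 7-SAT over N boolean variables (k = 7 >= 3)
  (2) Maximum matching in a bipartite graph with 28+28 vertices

(1) is NP-complete: 3-SAT is NP-complete (Cook-Levin); k-SAT for k>=3 reduces from 3-SAT.
(2) is P: Hopcroft-Karp runs in O(E sqrt(V)).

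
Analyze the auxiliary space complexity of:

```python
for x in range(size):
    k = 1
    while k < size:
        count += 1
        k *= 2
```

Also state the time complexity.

Space complexity: O(1).
Only a constant amount of auxiliary storage is used; nothing grows with n.
Time complexity: O(n log n).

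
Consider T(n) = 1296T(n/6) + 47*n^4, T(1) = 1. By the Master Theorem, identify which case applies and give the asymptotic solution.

a=1296, b=6, f(n)=47*n^4.
log_6(1296) = 4, so n^(log_b(a)) = n^4.
f(n) = Theta(n^4), so Case 2 applies.
T(n) = Theta(n^4 log n).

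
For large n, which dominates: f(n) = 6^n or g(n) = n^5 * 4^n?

f(n) = 6^n grows faster: 6^n / (n^5 4^n) = (6/4)^n / n^5 -> infinity since 6/4 > 1.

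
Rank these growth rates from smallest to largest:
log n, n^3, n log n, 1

Ordered by growth rate: 1 < log n < n log n < n^3.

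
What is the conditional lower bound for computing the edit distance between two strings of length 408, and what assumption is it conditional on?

Under SETH (the Strong Exponential Time Hypothesis), edit distance on length-408 strings cannot be computed in O(n^(2-epsilon)) time for any epsilon > 0 (Backurs-Indyk). The reduction is from CNF-SAT via the orthogonal vectors problem.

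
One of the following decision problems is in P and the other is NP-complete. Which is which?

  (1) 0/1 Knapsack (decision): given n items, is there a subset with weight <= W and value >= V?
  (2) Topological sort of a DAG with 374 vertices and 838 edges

(1) is NP-complete: reduces from Subset Sum.
(2) is P: DFS-based topological sort runs in O(V+E).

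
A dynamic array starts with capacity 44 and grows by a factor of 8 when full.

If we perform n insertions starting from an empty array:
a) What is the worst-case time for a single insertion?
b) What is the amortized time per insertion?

(a) Worst-case single insertion: O(n) -- when the array is full at capacity c, the resize copies all c elements, and c can be Theta(n).
(b) Resizes happen at sizes 44, 352, 2816, ... Total copy cost for n insertions: 44 + 352 + ... = O(n) (geometric series with ratio 1/8). Amortized cost per insertion: O(n)/n = O(1).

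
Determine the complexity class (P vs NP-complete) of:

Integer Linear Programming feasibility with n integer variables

This problem is NP-complete: ILP feasibility is NP-complete (LP relaxation is in P).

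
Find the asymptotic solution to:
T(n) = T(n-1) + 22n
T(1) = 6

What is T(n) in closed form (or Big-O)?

Unrolling: T(n) = 6 + 22*(2 + 3 + ... + n) = 6 + 22*(n(n+1)/2 - 1) = O(n^2).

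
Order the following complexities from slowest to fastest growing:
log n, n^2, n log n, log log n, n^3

Ordered by growth rate: log log n < log n < n log n < n^2 < n^3.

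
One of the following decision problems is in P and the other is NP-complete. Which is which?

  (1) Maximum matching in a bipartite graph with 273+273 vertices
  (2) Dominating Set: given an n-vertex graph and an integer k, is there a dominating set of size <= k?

(1) is P: Hopcroft-Karp runs in O(E sqrt(V)).
(2) is NP-complete: reduces from Set Cover (with k part of the input).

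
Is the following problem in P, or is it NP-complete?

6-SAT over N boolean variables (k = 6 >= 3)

This problem is NP-complete: 3-SAT is NP-complete (Cook-Levin); k-SAT for k>=3 reduces from 3-SAT.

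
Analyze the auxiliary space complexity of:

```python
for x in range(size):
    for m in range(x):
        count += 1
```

Space complexity: O(1).
Only a constant amount of auxiliary storage is used; nothing grows with n.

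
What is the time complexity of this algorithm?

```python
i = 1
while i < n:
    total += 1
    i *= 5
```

Time complexity: O(log n).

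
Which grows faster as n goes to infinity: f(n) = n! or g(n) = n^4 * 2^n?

f(n) = n! grows faster: by Stirling n! ~ (n/e)^n sqrt(2*pi*n); (n/e)^n eventually dominates n^4 * 2^n.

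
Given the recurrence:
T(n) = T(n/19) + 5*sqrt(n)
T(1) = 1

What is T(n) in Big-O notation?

Each level contributes sqrt(n/19^k). Geometric series with ratio 1/sqrt(19) < 1 sums to O(sqrt(n)).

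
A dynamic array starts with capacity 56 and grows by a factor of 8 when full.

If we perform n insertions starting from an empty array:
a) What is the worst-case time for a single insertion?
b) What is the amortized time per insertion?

(a) Worst-case single insertion: O(n) -- when the array is full at capacity c, the resize copies all c elements, and c can be Theta(n).
(b) Resizes happen at sizes 56, 448, 3584, ... Total copy cost for n insertions: 56 + 448 + ... = O(n) (geometric series with ratio 1/8). Amortized cost per insertion: O(n)/n = O(1).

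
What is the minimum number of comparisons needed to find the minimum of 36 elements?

Finding the minimum requires 35 comparisons, identical reasoning to finding the maximum. Each comparison eliminates one candidate.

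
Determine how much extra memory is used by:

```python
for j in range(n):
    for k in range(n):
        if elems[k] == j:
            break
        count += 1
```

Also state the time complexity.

Space complexity: O(1).
Only a constant amount of auxiliary storage is used; nothing grows with n.
Time complexity: O(n^2).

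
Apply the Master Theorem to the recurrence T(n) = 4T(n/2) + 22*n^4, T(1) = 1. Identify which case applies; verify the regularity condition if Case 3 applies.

a=4, b=2, f(n)=22*n^4.
log_2(4) = 2 < 4.
f(n) = Omega(n^(2+epsilon)) for some epsilon > 0, so Case 3 is the candidate.
Regularity: a*f(n/b) = 4*22*(n/2)^4 = (4/16)*22*n^4 <= c*f(n) with c = 4/16 < 1. Satisfied.
Case 3: T(n) = Theta(n^4).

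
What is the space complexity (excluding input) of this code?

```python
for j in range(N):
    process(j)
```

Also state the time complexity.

Space complexity: O(1).
Only a constant amount of auxiliary storage is used; nothing grows with n.
Time complexity: O(n).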